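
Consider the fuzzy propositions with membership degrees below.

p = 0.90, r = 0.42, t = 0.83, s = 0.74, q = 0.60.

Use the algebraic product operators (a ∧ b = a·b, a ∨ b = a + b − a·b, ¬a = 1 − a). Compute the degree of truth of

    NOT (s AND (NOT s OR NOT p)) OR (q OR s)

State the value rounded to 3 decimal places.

0.974

NOT s = 1 − 0.7400 = 0.2600
NOT p = 1 − 0.9000 = 0.1000
NOT s OR NOT p = a + b − a·b on (0.2600, 0.1000) = 0.3340
s AND (NOT s OR NOT p) = a·b on (0.7400, 0.3340) = 0.2472
NOT (s AND (NOT s OR NOT p)) = 1 − 0.2472 = 0.7528
q OR s = a + b − a·b on (0.6000, 0.7400) = 0.8960
NOT (s AND (NOT s OR NOT p)) OR (q OR s) = a + b − a·b on (0.7528, 0.8960) = 0.9743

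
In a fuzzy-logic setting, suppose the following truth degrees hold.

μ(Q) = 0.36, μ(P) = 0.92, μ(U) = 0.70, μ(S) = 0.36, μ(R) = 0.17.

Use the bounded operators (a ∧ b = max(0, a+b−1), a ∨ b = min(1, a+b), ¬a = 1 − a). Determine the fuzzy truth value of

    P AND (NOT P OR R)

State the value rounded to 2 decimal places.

0.17

NOT P = 1 − 0.92 = 0.08
NOT P OR R = min(1, a+b) on (0.08, 0.17) = 0.25
P AND (NOT P OR R) = max(0, a+b−1) on (0.92, 0.25) = 0.17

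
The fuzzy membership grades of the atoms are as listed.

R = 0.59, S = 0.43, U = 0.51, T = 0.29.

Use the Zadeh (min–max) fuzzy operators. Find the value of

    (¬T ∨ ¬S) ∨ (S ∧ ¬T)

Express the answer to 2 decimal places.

0.71

¬T = 1 − 0.29 = 0.71
¬S = 1 − 0.43 = 0.57
¬T ∨ ¬S = max(a, b) on (0.71, 0.57) = 0.71
¬T = 1 − 0.29 = 0.71
S ∧ ¬T = min(a, b) on (0.43, 0.71) = 0.43
(¬T ∨ ¬S) ∨ (S ∧ ¬T) = max(a, b) on (0.71, 0.43) = 0.71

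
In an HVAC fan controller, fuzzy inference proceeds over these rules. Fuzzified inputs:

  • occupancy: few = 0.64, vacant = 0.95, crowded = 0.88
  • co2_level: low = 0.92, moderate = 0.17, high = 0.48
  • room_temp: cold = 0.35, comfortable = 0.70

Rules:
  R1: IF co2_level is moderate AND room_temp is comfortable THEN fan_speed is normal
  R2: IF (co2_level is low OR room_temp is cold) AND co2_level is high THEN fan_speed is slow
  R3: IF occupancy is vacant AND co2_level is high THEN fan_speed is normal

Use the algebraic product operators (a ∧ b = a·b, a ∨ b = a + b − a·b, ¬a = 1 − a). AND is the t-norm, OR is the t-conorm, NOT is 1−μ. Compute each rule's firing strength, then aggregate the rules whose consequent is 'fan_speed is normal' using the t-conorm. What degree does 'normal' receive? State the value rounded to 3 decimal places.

R1: moderate=0.17, comfortable=0.70; AND[a·b] → w = 0.1190
R2: (low=0.92 OR cold=0.35) = 0.9480; AND[a·b] with high=0.48 → w = 0.4550
R3: vacant=0.95, high=0.48; AND[a·b] → w = 0.4560
Rules with consequent 'normal': {R1, R3} → strengths 0.1190, 0.4560
Aggregate via t-conorm [a + b − a·b]: 0.5207

0.521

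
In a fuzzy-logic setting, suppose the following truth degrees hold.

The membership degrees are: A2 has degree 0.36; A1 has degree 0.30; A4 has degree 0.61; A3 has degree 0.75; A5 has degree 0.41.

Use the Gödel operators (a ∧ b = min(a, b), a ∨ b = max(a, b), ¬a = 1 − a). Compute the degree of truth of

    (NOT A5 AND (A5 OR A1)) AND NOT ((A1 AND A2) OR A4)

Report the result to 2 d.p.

NOT A5 = 1 − 0.41 = 0.59
A5 OR A1 = max(a, b) on (0.41, 0.30) = 0.41
NOT A5 AND (A5 OR A1) = min(a, b) on (0.59, 0.41) = 0.41
A1 AND A2 = min(a, b) on (0.30, 0.36) = 0.30
(A1 AND A2) OR A4 = max(a, b) on (0.30, 0.61) = 0.61
NOT ((A1 AND A2) OR A4) = 1 − 0.61 = 0.39
(NOT A5 AND (A5 OR A1)) AND NOT ((A1 AND A2) OR A4) = min(a, b) on (0.41, 0.39) = 0.39

0.39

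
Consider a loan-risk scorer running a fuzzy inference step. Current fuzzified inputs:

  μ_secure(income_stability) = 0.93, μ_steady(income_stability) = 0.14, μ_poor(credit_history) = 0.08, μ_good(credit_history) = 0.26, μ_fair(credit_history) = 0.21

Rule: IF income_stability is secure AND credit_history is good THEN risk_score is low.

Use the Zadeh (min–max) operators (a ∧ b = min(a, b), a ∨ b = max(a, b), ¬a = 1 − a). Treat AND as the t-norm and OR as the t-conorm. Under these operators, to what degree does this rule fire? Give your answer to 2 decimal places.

firing strength: secure=0.93, good=0.26; AND[min(a, b)] → w = 0.26

0.26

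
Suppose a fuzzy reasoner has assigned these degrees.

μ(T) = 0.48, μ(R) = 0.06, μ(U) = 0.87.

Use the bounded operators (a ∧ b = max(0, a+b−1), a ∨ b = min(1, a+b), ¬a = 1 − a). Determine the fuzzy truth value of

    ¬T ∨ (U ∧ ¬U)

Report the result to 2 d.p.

0.52

¬T = 1 − 0.48 = 0.52
¬U = 1 − 0.87 = 0.13
U ∧ ¬U = max(0, a+b−1) on (0.87, 0.13) = 0.00
¬T ∨ (U ∧ ¬U) = min(1, a+b) on (0.52, 0.00) = 0.52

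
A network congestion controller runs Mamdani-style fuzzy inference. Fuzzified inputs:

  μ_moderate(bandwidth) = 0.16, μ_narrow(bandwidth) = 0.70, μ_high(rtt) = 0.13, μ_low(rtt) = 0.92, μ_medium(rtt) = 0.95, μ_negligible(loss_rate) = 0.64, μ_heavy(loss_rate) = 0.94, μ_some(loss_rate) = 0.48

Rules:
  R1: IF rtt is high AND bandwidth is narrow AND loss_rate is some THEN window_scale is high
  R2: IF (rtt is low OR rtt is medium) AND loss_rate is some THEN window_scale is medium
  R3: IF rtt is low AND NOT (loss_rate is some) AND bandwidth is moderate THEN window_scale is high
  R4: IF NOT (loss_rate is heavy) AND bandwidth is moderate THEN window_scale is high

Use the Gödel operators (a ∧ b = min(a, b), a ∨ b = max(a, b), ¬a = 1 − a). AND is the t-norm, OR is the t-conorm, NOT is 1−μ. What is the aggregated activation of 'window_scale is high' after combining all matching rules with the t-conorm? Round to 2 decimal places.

R1: high=0.13, narrow=0.70, some=0.48; AND[min(a, b)] → w = 0.13
R2: (low=0.92 OR medium=0.95) = 0.95; AND[min(a, b)] with some=0.48 → w = 0.48
R3: low=0.92, ¬some=1−0.48=0.52, moderate=0.16; AND[min(a, b)] → w = 0.16
R4: ¬heavy=1−0.94=0.06, moderate=0.16; AND[min(a, b)] → w = 0.06
Rules with consequent 'high': {R1, R3, R4} → strengths 0.13, 0.16, 0.06
Aggregate via t-conorm [max(a, b)]: 0.16

0.16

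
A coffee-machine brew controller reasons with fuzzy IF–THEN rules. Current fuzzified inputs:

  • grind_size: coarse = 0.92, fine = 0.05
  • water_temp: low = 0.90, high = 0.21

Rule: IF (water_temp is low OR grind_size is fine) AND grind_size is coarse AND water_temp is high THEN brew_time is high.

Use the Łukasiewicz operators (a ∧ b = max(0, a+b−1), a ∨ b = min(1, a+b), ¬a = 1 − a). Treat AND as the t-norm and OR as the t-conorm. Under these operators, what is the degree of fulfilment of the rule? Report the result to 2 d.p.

0.08

firing strength: (low=0.90 OR fine=0.05) = 0.95; AND[max(0, a+b−1)] with coarse=0.92, high=0.21 → w = 0.08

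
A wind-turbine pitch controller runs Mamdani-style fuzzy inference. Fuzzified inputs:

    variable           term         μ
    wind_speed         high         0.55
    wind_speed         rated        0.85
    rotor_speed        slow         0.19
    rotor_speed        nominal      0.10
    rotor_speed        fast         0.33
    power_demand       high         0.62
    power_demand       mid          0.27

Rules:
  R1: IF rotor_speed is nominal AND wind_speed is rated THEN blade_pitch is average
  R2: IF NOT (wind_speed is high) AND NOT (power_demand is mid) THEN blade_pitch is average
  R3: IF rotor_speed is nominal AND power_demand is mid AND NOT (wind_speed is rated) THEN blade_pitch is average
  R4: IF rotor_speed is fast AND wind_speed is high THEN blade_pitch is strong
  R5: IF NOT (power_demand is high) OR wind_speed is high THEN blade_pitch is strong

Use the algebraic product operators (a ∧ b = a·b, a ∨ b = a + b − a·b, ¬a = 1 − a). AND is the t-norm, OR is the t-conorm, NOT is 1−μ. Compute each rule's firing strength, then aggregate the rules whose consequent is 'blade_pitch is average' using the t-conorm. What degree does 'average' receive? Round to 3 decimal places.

0.388

R1: nominal=0.10, rated=0.85; AND[a·b] → w = 0.0850
R2: ¬high=1−0.55=0.45, ¬mid=1−0.27=0.73; AND[a·b] → w = 0.3285
R3: nominal=0.10, mid=0.27, ¬rated=1−0.85=0.15; AND[a·b] → w = 0.0041
R4: fast=0.33, high=0.55; AND[a·b] → w = 0.1815
R5: ¬high=1−0.62=0.38, high=0.55; OR[a + b − a·b] → w = 0.7210
Rules with consequent 'average': {R1, R2, R3} → strengths 0.0850, 0.3285, 0.0041
Aggregate via t-conorm [a + b − a·b]: 0.3881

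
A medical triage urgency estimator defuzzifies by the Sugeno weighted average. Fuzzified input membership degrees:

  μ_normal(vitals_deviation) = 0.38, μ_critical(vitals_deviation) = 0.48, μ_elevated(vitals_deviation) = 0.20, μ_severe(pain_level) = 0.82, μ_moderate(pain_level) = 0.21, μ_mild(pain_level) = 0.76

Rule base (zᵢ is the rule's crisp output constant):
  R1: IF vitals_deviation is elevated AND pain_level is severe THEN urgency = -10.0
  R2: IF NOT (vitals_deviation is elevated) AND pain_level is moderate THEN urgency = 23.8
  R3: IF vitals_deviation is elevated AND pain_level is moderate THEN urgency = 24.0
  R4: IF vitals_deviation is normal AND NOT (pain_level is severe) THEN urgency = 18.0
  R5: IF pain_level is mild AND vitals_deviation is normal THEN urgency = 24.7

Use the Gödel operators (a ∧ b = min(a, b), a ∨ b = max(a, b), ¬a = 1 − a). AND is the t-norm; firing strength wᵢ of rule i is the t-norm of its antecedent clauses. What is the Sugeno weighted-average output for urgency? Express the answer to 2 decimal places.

17.46

R1 (z=-10.0): elevated=0.20, severe=0.82; AND[min(a, b)] → w = 0.20
R2 (z=23.8): ¬elevated=1−0.20=0.80, moderate=0.21; AND[min(a, b)] → w = 0.21
R3 (z=24.0): elevated=0.20, moderate=0.21; AND[min(a, b)] → w = 0.20
R4 (z=18.0): normal=0.38, ¬severe=1−0.82=0.18; AND[min(a, b)] → w = 0.18
R5 (z=24.7): mild=0.76, normal=0.38; AND[min(a, b)] → w = 0.38
Weighted average = (0.20·-10.0 + 0.21·23.8 + 0.20·24.0 + 0.18·18.0 + 0.38·24.7) / (0.20 + 0.21 + 0.20 + 0.18 + 0.38)
  = 20.4240 / 1.1700 = 17.46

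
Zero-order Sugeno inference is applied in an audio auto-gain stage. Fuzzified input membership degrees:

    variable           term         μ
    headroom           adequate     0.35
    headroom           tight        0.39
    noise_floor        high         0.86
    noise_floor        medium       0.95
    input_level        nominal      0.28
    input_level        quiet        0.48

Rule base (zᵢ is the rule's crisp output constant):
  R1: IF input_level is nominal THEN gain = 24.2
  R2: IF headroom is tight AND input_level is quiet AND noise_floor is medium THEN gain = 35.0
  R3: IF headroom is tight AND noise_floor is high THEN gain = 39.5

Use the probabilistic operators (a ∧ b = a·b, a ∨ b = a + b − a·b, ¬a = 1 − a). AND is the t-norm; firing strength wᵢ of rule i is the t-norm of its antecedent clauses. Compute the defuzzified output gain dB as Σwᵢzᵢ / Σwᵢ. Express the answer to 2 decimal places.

33.09

R1 (z=24.2): nominal=0.28 → w = 0.2800
R2 (z=35.0): tight=0.39, quiet=0.48, medium=0.95; AND[a·b] → w = 0.1778
R3 (z=39.5): tight=0.39, high=0.86; AND[a·b] → w = 0.3354
Weighted average = (0.2800·24.2 + 0.1778·35.0 + 0.3354·39.5) / (0.2800 + 0.1778 + 0.3354)
  = 26.2487 / 0.7932 = 33.09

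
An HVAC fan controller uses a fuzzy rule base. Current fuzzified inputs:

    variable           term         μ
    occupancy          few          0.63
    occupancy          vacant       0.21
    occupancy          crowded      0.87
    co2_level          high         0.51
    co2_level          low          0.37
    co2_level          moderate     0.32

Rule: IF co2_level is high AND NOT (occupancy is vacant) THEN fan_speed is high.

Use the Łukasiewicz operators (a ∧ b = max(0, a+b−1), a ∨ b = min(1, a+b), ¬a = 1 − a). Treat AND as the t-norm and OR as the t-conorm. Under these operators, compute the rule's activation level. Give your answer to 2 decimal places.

firing strength: high=0.51, ¬vacant=1−0.21=0.79; AND[max(0, a+b−1)] → w = 0.30

0.30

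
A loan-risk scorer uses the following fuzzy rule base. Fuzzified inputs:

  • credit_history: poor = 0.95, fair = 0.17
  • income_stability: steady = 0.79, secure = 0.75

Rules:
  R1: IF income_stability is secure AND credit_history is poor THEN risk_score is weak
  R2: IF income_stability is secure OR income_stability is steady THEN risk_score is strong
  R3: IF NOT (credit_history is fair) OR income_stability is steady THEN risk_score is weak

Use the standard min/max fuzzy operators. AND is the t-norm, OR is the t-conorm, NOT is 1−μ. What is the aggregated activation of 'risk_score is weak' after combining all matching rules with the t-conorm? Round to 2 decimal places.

0.83

R1: secure=0.75, poor=0.95; AND[min(a, b)] → w = 0.75
R2: secure=0.75, steady=0.79; OR[max(a, b)] → w = 0.79
R3: ¬fair=1−0.17=0.83, steady=0.79; OR[max(a, b)] → w = 0.83
Rules with consequent 'weak': {R1, R3} → strengths 0.75, 0.83
Aggregate via t-conorm [max(a, b)]: 0.83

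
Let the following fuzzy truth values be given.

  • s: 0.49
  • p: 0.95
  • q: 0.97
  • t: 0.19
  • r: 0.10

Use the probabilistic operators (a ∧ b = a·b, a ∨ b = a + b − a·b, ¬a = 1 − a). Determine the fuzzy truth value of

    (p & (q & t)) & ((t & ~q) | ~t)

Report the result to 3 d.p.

0.142

q & t = a·b on (0.9700, 0.1900) = 0.1843
p & (q & t) = a·b on (0.9500, 0.1843) = 0.1751
~q = 1 − 0.9700 = 0.0300
t & ~q = a·b on (0.1900, 0.0300) = 0.0057
~t = 1 − 0.1900 = 0.8100
(t & ~q) | ~t = a + b − a·b on (0.0057, 0.8100) = 0.8111
(p & (q & t)) & ((t & ~q) | ~t) = a·b on (0.1751, 0.8111) = 0.1420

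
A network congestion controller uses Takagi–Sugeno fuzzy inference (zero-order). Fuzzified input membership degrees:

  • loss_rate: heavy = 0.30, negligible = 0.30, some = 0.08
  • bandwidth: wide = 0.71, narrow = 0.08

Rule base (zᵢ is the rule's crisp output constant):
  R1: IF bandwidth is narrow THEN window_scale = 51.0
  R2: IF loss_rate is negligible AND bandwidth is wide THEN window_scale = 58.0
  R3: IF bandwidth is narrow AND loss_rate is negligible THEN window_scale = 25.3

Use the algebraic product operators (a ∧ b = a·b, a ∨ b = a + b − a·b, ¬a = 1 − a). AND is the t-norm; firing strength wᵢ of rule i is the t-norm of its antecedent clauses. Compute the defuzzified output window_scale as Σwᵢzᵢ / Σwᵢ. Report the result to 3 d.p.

53.758

R1 (z=51.0): narrow=0.08 → w = 0.0800
R2 (z=58.0): negligible=0.30, wide=0.71; AND[a·b] → w = 0.2130
R3 (z=25.3): narrow=0.08, negligible=0.30; AND[a·b] → w = 0.0240
Weighted average = (0.0800·51.0 + 0.2130·58.0 + 0.0240·25.3) / (0.0800 + 0.2130 + 0.0240)
  = 17.0412 / 0.3170 = 53.758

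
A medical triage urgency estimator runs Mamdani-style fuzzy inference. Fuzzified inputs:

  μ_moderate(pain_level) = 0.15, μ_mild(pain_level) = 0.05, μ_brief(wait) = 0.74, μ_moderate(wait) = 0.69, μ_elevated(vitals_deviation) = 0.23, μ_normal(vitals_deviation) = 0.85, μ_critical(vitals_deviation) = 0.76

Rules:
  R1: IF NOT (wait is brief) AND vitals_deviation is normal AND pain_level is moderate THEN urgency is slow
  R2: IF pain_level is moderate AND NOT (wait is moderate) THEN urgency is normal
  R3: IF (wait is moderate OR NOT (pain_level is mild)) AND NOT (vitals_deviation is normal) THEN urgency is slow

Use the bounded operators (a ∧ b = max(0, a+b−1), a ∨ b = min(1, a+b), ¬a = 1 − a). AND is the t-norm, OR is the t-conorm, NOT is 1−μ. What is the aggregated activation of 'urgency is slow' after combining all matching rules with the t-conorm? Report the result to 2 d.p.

R1: ¬brief=1−0.74=0.26, normal=0.85, moderate=0.15; AND[max(0, a+b−1)] → w = 0.00
R2: moderate=0.15, ¬moderate=1−0.69=0.31; AND[max(0, a+b−1)] → w = 0.00
R3: (moderate=0.69 OR ¬mild=1−0.05=0.95) = 1.00; AND[max(0, a+b−1)] with ¬normal=1−0.85=0.15 → w = 0.15
Rules with consequent 'slow': {R1, R3} → strengths 0.00, 0.15
Aggregate via t-conorm [min(1, a+b)]: 0.15

0.15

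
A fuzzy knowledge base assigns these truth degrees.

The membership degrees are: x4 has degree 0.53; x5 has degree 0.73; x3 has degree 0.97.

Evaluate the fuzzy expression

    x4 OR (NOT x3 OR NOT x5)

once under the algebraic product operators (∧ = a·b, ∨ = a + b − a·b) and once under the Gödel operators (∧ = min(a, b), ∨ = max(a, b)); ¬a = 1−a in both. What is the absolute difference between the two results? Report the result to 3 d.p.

0.137

Under algebraic product:
  NOT x3 = 1 − 0.9700 = 0.0300
  NOT x5 = 1 − 0.7300 = 0.2700
  NOT x3 OR NOT x5 = a + b − a·b on (0.0300, 0.2700) = 0.2919
  x4 OR (NOT x3 OR NOT x5) = a + b − a·b on (0.5300, 0.2919) = 0.6672
  → value = 0.6672
Under Gödel:
  NOT x3 = 1 − 0.97 = 0.03
  NOT x5 = 1 − 0.73 = 0.27
  NOT x3 OR NOT x5 = max(a, b) on (0.03, 0.27) = 0.27
  x4 OR (NOT x3 OR NOT x5) = max(a, b) on (0.53, 0.27) = 0.53
  → value = 0.5300
|0.6672 − 0.5300| = 0.137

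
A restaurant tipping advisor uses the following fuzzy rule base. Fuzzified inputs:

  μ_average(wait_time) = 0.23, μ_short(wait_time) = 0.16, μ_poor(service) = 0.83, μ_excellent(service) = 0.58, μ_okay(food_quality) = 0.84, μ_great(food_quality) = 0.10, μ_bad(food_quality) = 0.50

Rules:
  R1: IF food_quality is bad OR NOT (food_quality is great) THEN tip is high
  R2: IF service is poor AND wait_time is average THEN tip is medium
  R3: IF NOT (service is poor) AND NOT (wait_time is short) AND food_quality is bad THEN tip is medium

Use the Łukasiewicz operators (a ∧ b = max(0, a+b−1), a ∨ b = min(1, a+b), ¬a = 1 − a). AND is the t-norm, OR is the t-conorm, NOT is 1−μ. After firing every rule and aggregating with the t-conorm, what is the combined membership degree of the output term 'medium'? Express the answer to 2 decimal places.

0.06

R1: bad=0.50, ¬great=1−0.10=0.90; OR[min(1, a+b)] → w = 1.00
R2: poor=0.83, average=0.23; AND[max(0, a+b−1)] → w = 0.06
R3: ¬poor=1−0.83=0.17, ¬short=1−0.16=0.84, bad=0.50; AND[max(0, a+b−1)] → w = 0.00
Rules with consequent 'medium': {R2, R3} → strengths 0.06, 0.00
Aggregate via t-conorm [min(1, a+b)]: 0.06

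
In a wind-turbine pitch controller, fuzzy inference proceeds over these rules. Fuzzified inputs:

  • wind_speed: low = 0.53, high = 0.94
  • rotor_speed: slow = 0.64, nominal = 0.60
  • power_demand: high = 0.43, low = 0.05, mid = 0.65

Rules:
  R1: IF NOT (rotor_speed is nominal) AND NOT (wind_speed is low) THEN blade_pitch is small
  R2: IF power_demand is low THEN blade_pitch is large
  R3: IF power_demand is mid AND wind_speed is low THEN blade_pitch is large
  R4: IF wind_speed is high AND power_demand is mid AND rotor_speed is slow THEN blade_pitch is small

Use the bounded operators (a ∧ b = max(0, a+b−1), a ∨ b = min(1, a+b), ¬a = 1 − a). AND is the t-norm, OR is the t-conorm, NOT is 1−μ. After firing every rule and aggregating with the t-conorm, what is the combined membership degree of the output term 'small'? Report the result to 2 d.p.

R1: ¬nominal=1−0.60=0.40, ¬low=1−0.53=0.47; AND[max(0, a+b−1)] → w = 0.00
R2: low=0.05 → w = 0.05
R3: mid=0.65, low=0.53; AND[max(0, a+b−1)] → w = 0.18
R4: high=0.94, mid=0.65, slow=0.64; AND[max(0, a+b−1)] → w = 0.23
Rules with consequent 'small': {R1, R4} → strengths 0.00, 0.23
Aggregate via t-conorm [min(1, a+b)]: 0.23

0.23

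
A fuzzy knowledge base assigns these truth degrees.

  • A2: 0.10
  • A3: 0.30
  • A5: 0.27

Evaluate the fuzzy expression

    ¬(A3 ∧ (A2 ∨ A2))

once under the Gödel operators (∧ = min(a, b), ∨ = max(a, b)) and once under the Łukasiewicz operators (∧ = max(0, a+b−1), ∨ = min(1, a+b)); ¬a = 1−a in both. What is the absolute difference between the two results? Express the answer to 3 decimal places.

0.100

Under Gödel:
  A2 ∨ A2 = max(a, b) on (0.10, 0.10) = 0.10
  A3 ∧ (A2 ∨ A2) = min(a, b) on (0.30, 0.10) = 0.10
  ¬(A3 ∧ (A2 ∨ A2)) = 1 − 0.10 = 0.90
  → value = 0.9000
Under Łukasiewicz:
  A2 ∨ A2 = min(1, a+b) on (0.10, 0.10) = 0.20
  A3 ∧ (A2 ∨ A2) = max(0, a+b−1) on (0.30, 0.20) = 0.00
  ¬(A3 ∧ (A2 ∨ A2)) = 1 − 0.00 = 1.00
  → value = 1.0000
|0.9000 − 1.0000| = 0.100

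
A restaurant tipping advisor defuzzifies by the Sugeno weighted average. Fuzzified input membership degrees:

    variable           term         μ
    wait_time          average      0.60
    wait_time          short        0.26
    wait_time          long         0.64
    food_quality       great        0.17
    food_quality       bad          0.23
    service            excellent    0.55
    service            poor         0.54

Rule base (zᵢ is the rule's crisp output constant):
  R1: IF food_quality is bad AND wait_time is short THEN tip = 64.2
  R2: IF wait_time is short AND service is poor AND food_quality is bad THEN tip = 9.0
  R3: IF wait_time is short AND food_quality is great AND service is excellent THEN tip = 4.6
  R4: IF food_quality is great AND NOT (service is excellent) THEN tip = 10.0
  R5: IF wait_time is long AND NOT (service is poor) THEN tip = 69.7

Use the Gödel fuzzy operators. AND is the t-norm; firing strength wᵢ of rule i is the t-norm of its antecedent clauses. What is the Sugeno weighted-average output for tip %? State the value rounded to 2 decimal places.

R1 (z=64.2): bad=0.23, short=0.26; AND[min(a, b)] → w = 0.23
R2 (z=9.0): short=0.26, poor=0.54, bad=0.23; AND[min(a, b)] → w = 0.23
R3 (z=4.6): short=0.26, great=0.17, excellent=0.55; AND[min(a, b)] → w = 0.17
R4 (z=10.0): great=0.17, ¬excellent=1−0.55=0.45; AND[min(a, b)] → w = 0.17
R5 (z=69.7): long=0.64, ¬poor=1−0.54=0.46; AND[min(a, b)] → w = 0.46
Weighted average = (0.23·64.2 + 0.23·9.0 + 0.17·4.6 + 0.17·10.0 + 0.46·69.7) / (0.23 + 0.23 + 0.17 + 0.17 + 0.46)
  = 51.3800 / 1.2600 = 40.78

40.78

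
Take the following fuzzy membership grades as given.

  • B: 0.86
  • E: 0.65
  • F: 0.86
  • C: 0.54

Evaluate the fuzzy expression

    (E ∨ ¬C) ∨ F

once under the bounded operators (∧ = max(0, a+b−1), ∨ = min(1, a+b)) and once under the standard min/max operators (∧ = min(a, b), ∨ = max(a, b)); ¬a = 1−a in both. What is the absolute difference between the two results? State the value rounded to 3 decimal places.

Under bounded:
  ¬C = 1 − 0.54 = 0.46
  E ∨ ¬C = min(1, a+b) on (0.65, 0.46) = 1.00
  (E ∨ ¬C) ∨ F = min(1, a+b) on (1.00, 0.86) = 1.00
  → value = 1.0000
Under standard min/max:
  ¬C = 1 − 0.54 = 0.46
  E ∨ ¬C = max(a, b) on (0.65, 0.46) = 0.65
  (E ∨ ¬C) ∨ F = max(a, b) on (0.65, 0.86) = 0.86
  → value = 0.8600
|1.0000 − 0.8600| = 0.140

0.140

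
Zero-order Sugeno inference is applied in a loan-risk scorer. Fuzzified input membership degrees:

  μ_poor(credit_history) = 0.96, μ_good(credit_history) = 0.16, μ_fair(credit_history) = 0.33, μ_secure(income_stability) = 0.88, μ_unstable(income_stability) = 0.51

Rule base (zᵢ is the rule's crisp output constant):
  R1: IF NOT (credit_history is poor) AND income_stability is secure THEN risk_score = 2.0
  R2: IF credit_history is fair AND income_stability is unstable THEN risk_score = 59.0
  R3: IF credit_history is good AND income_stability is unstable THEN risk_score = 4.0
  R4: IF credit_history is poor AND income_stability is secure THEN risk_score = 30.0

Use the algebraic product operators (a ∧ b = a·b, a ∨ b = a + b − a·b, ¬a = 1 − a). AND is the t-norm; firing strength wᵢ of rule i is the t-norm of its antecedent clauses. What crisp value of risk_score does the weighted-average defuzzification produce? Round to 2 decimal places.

31.57

R1 (z=2.0): ¬poor=1−0.96=0.04, secure=0.88; AND[a·b] → w = 0.0352
R2 (z=59.0): fair=0.33, unstable=0.51; AND[a·b] → w = 0.1683
R3 (z=4.0): good=0.16, unstable=0.51; AND[a·b] → w = 0.0816
R4 (z=30.0): poor=0.96, secure=0.88; AND[a·b] → w = 0.8448
Weighted average = (0.0352·2.0 + 0.1683·59.0 + 0.0816·4.0 + 0.8448·30.0) / (0.0352 + 0.1683 + 0.0816 + 0.8448)
  = 35.6705 / 1.1299 = 31.57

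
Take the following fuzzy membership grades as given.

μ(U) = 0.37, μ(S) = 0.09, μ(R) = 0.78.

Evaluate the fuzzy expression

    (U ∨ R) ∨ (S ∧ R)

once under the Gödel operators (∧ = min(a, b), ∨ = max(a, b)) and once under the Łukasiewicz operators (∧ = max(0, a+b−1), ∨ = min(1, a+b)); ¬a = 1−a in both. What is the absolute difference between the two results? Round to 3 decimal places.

0.220

Under Gödel:
  U ∨ R = max(a, b) on (0.37, 0.78) = 0.78
  S ∧ R = min(a, b) on (0.09, 0.78) = 0.09
  (U ∨ R) ∨ (S ∧ R) = max(a, b) on (0.78, 0.09) = 0.78
  → value = 0.7800
Under Łukasiewicz:
  U ∨ R = min(1, a+b) on (0.37, 0.78) = 1.00
  S ∧ R = max(0, a+b−1) on (0.09, 0.78) = 0.00
  (U ∨ R) ∨ (S ∧ R) = min(1, a+b) on (1.00, 0.00) = 1.00
  → value = 1.0000
|0.7800 − 1.0000| = 0.220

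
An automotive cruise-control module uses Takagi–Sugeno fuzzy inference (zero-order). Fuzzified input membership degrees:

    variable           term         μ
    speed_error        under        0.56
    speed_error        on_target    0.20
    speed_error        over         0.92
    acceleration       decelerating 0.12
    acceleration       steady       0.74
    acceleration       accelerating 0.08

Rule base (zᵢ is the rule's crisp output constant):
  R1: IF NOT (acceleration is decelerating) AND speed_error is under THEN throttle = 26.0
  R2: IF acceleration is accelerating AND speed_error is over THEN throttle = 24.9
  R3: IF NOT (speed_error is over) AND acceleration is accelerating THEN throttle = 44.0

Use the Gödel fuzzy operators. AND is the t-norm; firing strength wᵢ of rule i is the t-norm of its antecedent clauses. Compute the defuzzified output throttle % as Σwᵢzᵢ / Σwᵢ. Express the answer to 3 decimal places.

27.878

R1 (z=26.0): ¬decelerating=1−0.12=0.88, under=0.56; AND[min(a, b)] → w = 0.56
R2 (z=24.9): accelerating=0.08, over=0.92; AND[min(a, b)] → w = 0.08
R3 (z=44.0): ¬over=1−0.92=0.08, accelerating=0.08; AND[min(a, b)] → w = 0.08
Weighted average = (0.56·26.0 + 0.08·24.9 + 0.08·44.0) / (0.56 + 0.08 + 0.08)
  = 20.0720 / 0.7200 = 27.878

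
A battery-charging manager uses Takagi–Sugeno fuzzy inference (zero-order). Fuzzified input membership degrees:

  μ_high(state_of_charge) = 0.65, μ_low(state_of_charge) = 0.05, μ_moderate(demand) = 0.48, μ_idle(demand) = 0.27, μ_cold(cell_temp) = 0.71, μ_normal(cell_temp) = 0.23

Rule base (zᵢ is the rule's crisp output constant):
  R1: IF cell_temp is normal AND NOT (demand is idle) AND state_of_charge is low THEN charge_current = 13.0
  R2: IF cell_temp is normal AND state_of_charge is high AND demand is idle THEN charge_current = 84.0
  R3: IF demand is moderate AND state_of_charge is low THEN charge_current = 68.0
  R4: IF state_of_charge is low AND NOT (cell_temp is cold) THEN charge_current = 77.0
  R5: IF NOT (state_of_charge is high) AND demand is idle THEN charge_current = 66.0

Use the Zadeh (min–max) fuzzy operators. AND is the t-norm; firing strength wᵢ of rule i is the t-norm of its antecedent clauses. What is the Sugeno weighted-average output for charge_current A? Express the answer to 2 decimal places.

69.29

R1 (z=13.0): normal=0.23, ¬idle=1−0.27=0.73, low=0.05; AND[min(a, b)] → w = 0.05
R2 (z=84.0): normal=0.23, high=0.65, idle=0.27; AND[min(a, b)] → w = 0.23
R3 (z=68.0): moderate=0.48, low=0.05; AND[min(a, b)] → w = 0.05
R4 (z=77.0): low=0.05, ¬cold=1−0.71=0.29; AND[min(a, b)] → w = 0.05
R5 (z=66.0): ¬high=1−0.65=0.35, idle=0.27; AND[min(a, b)] → w = 0.27
Weighted average = (0.05·13.0 + 0.23·84.0 + 0.05·68.0 + 0.05·77.0 + 0.27·66.0) / (0.05 + 0.23 + 0.05 + 0.05 + 0.27)
  = 45.0400 / 0.6500 = 69.29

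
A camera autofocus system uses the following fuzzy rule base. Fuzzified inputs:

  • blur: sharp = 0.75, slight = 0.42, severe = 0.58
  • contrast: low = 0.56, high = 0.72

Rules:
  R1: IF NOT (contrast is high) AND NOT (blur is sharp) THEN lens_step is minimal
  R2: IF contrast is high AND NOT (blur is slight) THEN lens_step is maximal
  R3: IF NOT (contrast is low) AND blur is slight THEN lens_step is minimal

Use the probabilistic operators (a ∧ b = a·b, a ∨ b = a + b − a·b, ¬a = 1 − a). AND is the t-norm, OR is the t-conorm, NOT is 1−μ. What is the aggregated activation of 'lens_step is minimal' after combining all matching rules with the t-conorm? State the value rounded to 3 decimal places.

R1: ¬high=1−0.72=0.28, ¬sharp=1−0.75=0.25; AND[a·b] → w = 0.0700
R2: high=0.72, ¬slight=1−0.42=0.58; AND[a·b] → w = 0.4176
R3: ¬low=1−0.56=0.44, slight=0.42; AND[a·b] → w = 0.1848
Rules with consequent 'minimal': {R1, R3} → strengths 0.0700, 0.1848
Aggregate via t-conorm [a + b − a·b]: 0.2419

0.242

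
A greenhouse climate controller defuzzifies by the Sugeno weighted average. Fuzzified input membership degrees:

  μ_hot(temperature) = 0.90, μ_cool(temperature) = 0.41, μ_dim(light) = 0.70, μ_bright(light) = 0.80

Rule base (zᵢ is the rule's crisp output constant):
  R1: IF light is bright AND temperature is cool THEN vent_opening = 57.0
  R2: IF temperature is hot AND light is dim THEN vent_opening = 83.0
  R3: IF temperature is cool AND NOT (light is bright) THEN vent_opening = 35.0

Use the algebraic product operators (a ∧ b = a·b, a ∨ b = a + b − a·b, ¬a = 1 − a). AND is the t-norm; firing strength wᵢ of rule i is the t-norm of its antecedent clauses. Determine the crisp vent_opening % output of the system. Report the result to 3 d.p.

R1 (z=57.0): bright=0.80, cool=0.41; AND[a·b] → w = 0.3280
R2 (z=83.0): hot=0.90, dim=0.70; AND[a·b] → w = 0.6300
R3 (z=35.0): cool=0.41, ¬bright=1−0.80=0.20; AND[a·b] → w = 0.0820
Weighted average = (0.3280·57.0 + 0.6300·83.0 + 0.0820·35.0) / (0.3280 + 0.6300 + 0.0820)
  = 73.8560 / 1.0400 = 71.015

71.015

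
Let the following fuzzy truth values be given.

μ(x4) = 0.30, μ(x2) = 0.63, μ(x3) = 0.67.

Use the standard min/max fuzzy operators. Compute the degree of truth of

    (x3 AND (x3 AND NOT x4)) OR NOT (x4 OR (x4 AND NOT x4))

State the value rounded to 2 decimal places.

NOT x4 = 1 − 0.30 = 0.70
x3 AND NOT x4 = min(a, b) on (0.67, 0.70) = 0.67
x3 AND (x3 AND NOT x4) = min(a, b) on (0.67, 0.67) = 0.67
NOT x4 = 1 − 0.30 = 0.70
x4 AND NOT x4 = min(a, b) on (0.30, 0.70) = 0.30
x4 OR (x4 AND NOT x4) = max(a, b) on (0.30, 0.30) = 0.30
NOT (x4 OR (x4 AND NOT x4)) = 1 − 0.30 = 0.70
(x3 AND (x3 AND NOT x4)) OR NOT (x4 OR (x4 AND NOT x4)) = max(a, b) on (0.67, 0.70) = 0.70

0.70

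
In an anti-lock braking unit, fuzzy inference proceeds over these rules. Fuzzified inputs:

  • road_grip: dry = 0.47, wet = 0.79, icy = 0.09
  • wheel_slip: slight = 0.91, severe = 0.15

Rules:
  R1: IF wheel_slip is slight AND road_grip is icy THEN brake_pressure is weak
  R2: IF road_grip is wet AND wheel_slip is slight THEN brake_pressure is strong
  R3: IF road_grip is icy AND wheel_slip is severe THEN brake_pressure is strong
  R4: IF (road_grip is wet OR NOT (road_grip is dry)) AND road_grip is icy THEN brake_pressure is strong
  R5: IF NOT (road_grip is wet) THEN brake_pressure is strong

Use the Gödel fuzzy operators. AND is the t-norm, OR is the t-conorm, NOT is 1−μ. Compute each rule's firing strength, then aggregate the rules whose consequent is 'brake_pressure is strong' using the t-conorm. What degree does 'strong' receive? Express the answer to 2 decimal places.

0.79

R1: slight=0.91, icy=0.09; AND[min(a, b)] → w = 0.09
R2: wet=0.79, slight=0.91; AND[min(a, b)] → w = 0.79
R3: icy=0.09, severe=0.15; AND[min(a, b)] → w = 0.09
R4: (wet=0.79 OR ¬dry=1−0.47=0.53) = 0.79; AND[min(a, b)] with icy=0.09 → w = 0.09
R5: ¬wet=1−0.79=0.21 → w = 0.21
Rules with consequent 'strong': {R2, R3, R4, R5} → strengths 0.79, 0.09, 0.09, 0.21
Aggregate via t-conorm [max(a, b)]: 0.79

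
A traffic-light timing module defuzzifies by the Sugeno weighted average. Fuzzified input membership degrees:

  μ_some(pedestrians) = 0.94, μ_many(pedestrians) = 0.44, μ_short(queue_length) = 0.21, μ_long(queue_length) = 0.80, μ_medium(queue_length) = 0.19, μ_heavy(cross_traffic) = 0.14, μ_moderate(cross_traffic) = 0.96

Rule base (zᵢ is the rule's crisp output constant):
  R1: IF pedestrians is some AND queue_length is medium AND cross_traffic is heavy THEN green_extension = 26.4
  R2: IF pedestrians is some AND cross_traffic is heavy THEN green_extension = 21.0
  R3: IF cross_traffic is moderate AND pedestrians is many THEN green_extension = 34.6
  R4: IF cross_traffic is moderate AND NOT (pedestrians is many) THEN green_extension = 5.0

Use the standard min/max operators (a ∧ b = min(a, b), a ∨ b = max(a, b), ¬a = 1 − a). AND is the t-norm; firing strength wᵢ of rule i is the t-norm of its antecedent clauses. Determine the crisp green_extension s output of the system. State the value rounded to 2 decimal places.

R1 (z=26.4): some=0.94, medium=0.19, heavy=0.14; AND[min(a, b)] → w = 0.14
R2 (z=21.0): some=0.94, heavy=0.14; AND[min(a, b)] → w = 0.14
R3 (z=34.6): moderate=0.96, many=0.44; AND[min(a, b)] → w = 0.44
R4 (z=5.0): moderate=0.96, ¬many=1−0.44=0.56; AND[min(a, b)] → w = 0.56
Weighted average = (0.14·26.4 + 0.14·21.0 + 0.44·34.6 + 0.56·5.0) / (0.14 + 0.14 + 0.44 + 0.56)
  = 24.6600 / 1.2800 = 19.27

19.27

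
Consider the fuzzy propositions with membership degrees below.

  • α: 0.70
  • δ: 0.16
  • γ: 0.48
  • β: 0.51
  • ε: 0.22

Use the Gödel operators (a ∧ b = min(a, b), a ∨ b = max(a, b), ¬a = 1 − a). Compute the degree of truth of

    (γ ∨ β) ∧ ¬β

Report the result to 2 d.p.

0.49

γ ∨ β = max(a, b) on (0.48, 0.51) = 0.51
¬β = 1 − 0.51 = 0.49
(γ ∨ β) ∧ ¬β = min(a, b) on (0.51, 0.49) = 0.49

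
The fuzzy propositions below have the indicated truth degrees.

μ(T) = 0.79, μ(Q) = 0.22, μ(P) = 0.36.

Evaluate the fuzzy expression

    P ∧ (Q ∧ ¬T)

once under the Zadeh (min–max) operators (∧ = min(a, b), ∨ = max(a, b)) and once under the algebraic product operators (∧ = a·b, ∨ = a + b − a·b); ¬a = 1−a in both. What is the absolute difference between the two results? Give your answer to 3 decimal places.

0.193

Under Zadeh (min–max):
  ¬T = 1 − 0.79 = 0.21
  Q ∧ ¬T = min(a, b) on (0.22, 0.21) = 0.21
  P ∧ (Q ∧ ¬T) = min(a, b) on (0.36, 0.21) = 0.21
  → value = 0.2100
Under algebraic product:
  ¬T = 1 − 0.7900 = 0.2100
  Q ∧ ¬T = a·b on (0.2200, 0.2100) = 0.0462
  P ∧ (Q ∧ ¬T) = a·b on (0.3600, 0.0462) = 0.0166
  → value = 0.0166
|0.2100 − 0.0166| = 0.193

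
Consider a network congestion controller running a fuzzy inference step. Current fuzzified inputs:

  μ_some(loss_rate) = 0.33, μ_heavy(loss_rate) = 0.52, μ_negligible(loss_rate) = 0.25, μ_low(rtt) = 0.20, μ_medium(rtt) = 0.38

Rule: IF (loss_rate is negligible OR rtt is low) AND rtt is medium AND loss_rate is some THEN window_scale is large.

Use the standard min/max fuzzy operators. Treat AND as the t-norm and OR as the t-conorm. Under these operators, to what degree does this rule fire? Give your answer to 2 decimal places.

firing strength: (negligible=0.25 OR low=0.20) = 0.25; AND[min(a, b)] with medium=0.38, some=0.33 → w = 0.25

0.25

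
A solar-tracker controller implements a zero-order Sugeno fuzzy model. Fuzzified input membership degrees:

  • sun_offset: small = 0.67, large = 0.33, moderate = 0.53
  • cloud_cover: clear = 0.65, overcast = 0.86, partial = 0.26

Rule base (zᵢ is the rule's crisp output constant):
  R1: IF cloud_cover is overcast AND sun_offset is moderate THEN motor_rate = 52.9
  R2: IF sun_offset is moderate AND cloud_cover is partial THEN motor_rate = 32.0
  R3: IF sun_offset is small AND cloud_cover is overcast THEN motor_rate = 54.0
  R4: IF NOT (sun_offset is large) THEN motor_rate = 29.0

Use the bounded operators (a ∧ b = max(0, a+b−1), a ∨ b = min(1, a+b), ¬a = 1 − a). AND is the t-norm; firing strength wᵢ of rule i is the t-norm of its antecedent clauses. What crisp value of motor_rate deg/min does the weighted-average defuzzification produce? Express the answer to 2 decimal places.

43.20

R1 (z=52.9): overcast=0.86, moderate=0.53; AND[max(0, a+b−1)] → w = 0.39
R2 (z=32.0): moderate=0.53, partial=0.26; AND[max(0, a+b−1)] → w = 0.00
R3 (z=54.0): small=0.67, overcast=0.86; AND[max(0, a+b−1)] → w = 0.53
R4 (z=29.0): ¬large=1−0.33=0.67 → w = 0.67
Weighted average = (0.39·52.9 + 0.00·32.0 + 0.53·54.0 + 0.67·29.0) / (0.39 + 0.00 + 0.53 + 0.67)
  = 68.6810 / 1.5900 = 43.20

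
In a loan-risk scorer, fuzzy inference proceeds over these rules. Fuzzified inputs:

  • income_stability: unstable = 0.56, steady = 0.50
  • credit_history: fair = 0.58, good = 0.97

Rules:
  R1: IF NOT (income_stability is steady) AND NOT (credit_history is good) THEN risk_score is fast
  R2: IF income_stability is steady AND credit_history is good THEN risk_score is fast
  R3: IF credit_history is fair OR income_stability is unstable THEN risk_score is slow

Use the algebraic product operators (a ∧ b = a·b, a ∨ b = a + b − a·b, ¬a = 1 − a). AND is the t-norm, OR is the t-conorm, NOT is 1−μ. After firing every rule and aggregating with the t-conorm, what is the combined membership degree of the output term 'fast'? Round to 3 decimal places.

0.493

R1: ¬steady=1−0.50=0.50, ¬good=1−0.97=0.03; AND[a·b] → w = 0.0150
R2: steady=0.50, good=0.97; AND[a·b] → w = 0.4850
R3: fair=0.58, unstable=0.56; OR[a + b − a·b] → w = 0.8152
Rules with consequent 'fast': {R1, R2} → strengths 0.0150, 0.4850
Aggregate via t-conorm [a + b − a·b]: 0.4927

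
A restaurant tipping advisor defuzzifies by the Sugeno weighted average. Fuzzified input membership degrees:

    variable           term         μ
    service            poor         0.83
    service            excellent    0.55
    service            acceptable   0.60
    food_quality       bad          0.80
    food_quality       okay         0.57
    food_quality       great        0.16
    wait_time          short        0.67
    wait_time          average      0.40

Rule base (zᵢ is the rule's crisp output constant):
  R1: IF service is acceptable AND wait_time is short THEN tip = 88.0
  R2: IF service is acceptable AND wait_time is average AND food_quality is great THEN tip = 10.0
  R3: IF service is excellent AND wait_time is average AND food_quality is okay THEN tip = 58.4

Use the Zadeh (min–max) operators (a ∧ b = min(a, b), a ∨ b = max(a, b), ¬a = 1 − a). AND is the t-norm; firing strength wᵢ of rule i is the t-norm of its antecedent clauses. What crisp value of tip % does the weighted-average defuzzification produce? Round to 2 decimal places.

67.03

R1 (z=88.0): acceptable=0.60, short=0.67; AND[min(a, b)] → w = 0.60
R2 (z=10.0): acceptable=0.60, average=0.40, great=0.16; AND[min(a, b)] → w = 0.16
R3 (z=58.4): excellent=0.55, average=0.40, okay=0.57; AND[min(a, b)] → w = 0.40
Weighted average = (0.60·88.0 + 0.16·10.0 + 0.40·58.4) / (0.60 + 0.16 + 0.40)
  = 77.7600 / 1.1600 = 67.03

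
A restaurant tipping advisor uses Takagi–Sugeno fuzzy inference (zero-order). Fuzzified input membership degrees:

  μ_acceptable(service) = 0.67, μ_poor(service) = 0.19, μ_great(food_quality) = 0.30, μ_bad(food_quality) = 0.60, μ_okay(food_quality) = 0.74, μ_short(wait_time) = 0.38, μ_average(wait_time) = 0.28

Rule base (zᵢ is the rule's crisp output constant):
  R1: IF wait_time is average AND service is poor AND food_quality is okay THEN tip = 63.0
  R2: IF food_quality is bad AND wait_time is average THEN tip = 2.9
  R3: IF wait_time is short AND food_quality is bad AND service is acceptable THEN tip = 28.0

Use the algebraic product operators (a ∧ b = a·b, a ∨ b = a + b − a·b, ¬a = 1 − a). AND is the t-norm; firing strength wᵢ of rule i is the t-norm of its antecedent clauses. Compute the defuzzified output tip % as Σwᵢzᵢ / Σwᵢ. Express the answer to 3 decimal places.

20.117

R1 (z=63.0): average=0.28, poor=0.19, okay=0.74; AND[a·b] → w = 0.0394
R2 (z=2.9): bad=0.60, average=0.28; AND[a·b] → w = 0.1680
R3 (z=28.0): short=0.38, bad=0.60, acceptable=0.67; AND[a·b] → w = 0.1528
Weighted average = (0.0394·63.0 + 0.1680·2.9 + 0.1528·28.0) / (0.0394 + 0.1680 + 0.1528)
  = 7.2447 / 0.3601 = 20.117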